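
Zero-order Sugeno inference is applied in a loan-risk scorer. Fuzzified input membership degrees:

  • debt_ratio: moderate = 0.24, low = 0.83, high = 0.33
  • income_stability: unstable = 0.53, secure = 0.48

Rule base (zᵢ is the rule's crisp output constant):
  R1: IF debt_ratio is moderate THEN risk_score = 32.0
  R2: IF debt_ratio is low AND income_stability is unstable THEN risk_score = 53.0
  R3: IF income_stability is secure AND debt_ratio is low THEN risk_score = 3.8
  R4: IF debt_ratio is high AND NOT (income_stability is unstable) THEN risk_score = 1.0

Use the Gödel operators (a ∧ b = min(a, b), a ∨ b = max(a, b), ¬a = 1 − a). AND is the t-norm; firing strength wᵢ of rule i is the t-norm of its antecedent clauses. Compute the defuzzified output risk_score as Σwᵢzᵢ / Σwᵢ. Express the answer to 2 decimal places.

24.00

R1 (z=32.0): moderate=0.24 → w = 0.24
R2 (z=53.0): low=0.83, unstable=0.53; AND[min(a, b)] → w = 0.53
R3 (z=3.8): secure=0.48, low=0.83; AND[min(a, b)] → w = 0.48
R4 (z=1.0): high=0.33, ¬unstable=1−0.53=0.47; AND[min(a, b)] → w = 0.33
Weighted average = (0.24·32.0 + 0.53·53.0 + 0.48·3.8 + 0.33·1.0) / (0.24 + 0.53 + 0.48 + 0.33)
  = 37.9240 / 1.5800 = 24.00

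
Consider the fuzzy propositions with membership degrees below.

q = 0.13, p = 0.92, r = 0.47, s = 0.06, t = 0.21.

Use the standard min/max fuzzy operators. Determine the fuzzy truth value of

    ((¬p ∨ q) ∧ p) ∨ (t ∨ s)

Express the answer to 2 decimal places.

¬p = 1 − 0.92 = 0.08
¬p ∨ q = max(a, b) on (0.08, 0.13) = 0.13
(¬p ∨ q) ∧ p = min(a, b) on (0.13, 0.92) = 0.13
t ∨ s = max(a, b) on (0.21, 0.06) = 0.21
((¬p ∨ q) ∧ p) ∨ (t ∨ s) = max(a, b) on (0.13, 0.21) = 0.21

0.21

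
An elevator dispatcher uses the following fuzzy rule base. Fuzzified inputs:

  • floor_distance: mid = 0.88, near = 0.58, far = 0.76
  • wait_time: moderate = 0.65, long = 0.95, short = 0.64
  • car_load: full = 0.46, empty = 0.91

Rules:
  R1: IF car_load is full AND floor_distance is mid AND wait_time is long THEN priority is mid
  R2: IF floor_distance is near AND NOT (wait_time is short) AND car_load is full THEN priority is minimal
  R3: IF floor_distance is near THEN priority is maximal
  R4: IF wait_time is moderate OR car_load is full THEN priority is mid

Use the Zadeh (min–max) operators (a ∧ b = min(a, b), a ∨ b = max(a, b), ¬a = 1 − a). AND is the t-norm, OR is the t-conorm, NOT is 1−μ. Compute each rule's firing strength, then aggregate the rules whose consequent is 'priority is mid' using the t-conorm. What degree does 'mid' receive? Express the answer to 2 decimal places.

R1: full=0.46, mid=0.88, long=0.95; AND[min(a, b)] → w = 0.46
R2: near=0.58, ¬short=1−0.64=0.36, full=0.46; AND[min(a, b)] → w = 0.36
R3: near=0.58 → w = 0.58
R4: moderate=0.65, full=0.46; OR[max(a, b)] → w = 0.65
Rules with consequent 'mid': {R1, R4} → strengths 0.46, 0.65
Aggregate via t-conorm [max(a, b)]: 0.65

0.65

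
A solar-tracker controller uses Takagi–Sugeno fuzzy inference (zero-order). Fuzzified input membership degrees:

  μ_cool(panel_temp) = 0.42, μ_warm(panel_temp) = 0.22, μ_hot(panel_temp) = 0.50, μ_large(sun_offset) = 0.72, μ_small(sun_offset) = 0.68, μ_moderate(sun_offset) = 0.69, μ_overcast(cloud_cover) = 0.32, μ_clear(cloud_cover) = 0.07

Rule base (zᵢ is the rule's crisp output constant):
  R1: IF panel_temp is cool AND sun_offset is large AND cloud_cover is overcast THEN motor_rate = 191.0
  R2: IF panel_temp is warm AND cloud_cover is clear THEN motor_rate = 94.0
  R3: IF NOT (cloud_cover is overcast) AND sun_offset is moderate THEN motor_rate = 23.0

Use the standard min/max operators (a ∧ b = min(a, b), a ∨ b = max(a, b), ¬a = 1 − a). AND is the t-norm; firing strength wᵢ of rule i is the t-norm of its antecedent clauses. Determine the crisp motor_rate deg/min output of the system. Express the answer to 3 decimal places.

77.888

R1 (z=191.0): cool=0.42, large=0.72, overcast=0.32; AND[min(a, b)] → w = 0.32
R2 (z=94.0): warm=0.22, clear=0.07; AND[min(a, b)] → w = 0.07
R3 (z=23.0): ¬overcast=1−0.32=0.68, moderate=0.69; AND[min(a, b)] → w = 0.68
Weighted average = (0.32·191.0 + 0.07·94.0 + 0.68·23.0) / (0.32 + 0.07 + 0.68)
  = 83.3400 / 1.0700 = 77.888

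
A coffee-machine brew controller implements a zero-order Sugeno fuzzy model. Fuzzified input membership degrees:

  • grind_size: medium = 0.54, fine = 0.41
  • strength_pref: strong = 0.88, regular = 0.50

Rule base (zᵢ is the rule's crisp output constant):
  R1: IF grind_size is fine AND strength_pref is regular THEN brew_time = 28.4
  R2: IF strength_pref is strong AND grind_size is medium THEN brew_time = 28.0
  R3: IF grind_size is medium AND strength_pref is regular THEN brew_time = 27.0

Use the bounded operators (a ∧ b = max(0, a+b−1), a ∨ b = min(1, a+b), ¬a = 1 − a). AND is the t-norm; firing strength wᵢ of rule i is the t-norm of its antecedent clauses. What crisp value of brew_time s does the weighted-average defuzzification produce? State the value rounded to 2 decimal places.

R1 (z=28.4): fine=0.41, regular=0.50; AND[max(0, a+b−1)] → w = 0.00
R2 (z=28.0): strong=0.88, medium=0.54; AND[max(0, a+b−1)] → w = 0.42
R3 (z=27.0): medium=0.54, regular=0.50; AND[max(0, a+b−1)] → w = 0.04
Weighted average = (0.00·28.4 + 0.42·28.0 + 0.04·27.0) / (0.00 + 0.42 + 0.04)
  = 12.8400 / 0.4600 = 27.91

27.91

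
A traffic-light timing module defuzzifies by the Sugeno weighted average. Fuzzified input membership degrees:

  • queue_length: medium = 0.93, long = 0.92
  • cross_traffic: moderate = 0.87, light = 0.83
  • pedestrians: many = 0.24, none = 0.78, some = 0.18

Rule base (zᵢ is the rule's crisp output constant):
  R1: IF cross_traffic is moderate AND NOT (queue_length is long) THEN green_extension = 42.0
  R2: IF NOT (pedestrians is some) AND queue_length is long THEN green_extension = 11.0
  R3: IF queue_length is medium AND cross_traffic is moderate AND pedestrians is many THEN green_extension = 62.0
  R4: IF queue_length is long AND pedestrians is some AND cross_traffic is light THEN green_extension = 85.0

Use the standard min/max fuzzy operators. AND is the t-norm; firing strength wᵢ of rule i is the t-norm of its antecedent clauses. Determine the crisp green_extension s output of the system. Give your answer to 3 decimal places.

32.242

R1 (z=42.0): moderate=0.87, ¬long=1−0.92=0.08; AND[min(a, b)] → w = 0.08
R2 (z=11.0): ¬some=1−0.18=0.82, long=0.92; AND[min(a, b)] → w = 0.82
R3 (z=62.0): medium=0.93, moderate=0.87, many=0.24; AND[min(a, b)] → w = 0.24
R4 (z=85.0): long=0.92, some=0.18, light=0.83; AND[min(a, b)] → w = 0.18
Weighted average = (0.08·42.0 + 0.82·11.0 + 0.24·62.0 + 0.18·85.0) / (0.08 + 0.82 + 0.24 + 0.18)
  = 42.5600 / 1.3200 = 32.242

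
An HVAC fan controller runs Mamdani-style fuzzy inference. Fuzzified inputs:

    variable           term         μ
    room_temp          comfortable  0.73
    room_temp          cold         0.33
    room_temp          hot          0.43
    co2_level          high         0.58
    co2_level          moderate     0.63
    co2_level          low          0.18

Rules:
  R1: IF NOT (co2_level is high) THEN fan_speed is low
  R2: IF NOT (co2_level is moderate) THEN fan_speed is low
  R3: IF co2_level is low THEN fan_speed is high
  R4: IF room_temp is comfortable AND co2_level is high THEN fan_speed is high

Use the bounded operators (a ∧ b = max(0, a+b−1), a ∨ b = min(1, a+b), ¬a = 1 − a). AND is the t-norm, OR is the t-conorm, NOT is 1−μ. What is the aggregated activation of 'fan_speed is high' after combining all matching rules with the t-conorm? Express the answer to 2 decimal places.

0.49

R1: ¬high=1−0.58=0.42 → w = 0.42
R2: ¬moderate=1−0.63=0.37 → w = 0.37
R3: low=0.18 → w = 0.18
R4: comfortable=0.73, high=0.58; AND[max(0, a+b−1)] → w = 0.31
Rules with consequent 'high': {R3, R4} → strengths 0.18, 0.31
Aggregate via t-conorm [min(1, a+b)]: 0.49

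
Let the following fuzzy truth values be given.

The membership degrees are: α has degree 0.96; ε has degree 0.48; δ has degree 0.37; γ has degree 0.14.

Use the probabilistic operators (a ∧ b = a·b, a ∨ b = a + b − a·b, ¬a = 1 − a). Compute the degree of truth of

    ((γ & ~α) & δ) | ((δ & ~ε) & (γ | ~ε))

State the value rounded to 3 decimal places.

0.115

~α = 1 − 0.9600 = 0.0400
γ & ~α = a·b on (0.1400, 0.0400) = 0.0056
(γ & ~α) & δ = a·b on (0.0056, 0.3700) = 0.0021
~ε = 1 − 0.4800 = 0.5200
δ & ~ε = a·b on (0.3700, 0.5200) = 0.1924
~ε = 1 − 0.4800 = 0.5200
γ | ~ε = a + b − a·b on (0.1400, 0.5200) = 0.5872
(δ & ~ε) & (γ | ~ε) = a·b on (0.1924, 0.5872) = 0.1130
((γ & ~α) & δ) | ((δ & ~ε) & (γ | ~ε)) = a + b − a·b on (0.0021, 0.1130) = 0.1148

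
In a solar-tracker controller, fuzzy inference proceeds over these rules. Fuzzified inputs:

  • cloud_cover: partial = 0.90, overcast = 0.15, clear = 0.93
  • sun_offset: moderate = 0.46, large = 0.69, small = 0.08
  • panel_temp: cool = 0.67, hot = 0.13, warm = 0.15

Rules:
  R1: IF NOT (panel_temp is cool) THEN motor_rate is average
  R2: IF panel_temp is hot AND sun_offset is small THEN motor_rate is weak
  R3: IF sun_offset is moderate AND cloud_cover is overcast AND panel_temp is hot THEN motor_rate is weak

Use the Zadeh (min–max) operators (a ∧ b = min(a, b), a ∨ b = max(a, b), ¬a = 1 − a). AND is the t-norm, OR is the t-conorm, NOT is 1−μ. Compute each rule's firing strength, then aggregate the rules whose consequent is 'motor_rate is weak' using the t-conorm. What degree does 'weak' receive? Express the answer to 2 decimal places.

R1: ¬cool=1−0.67=0.33 → w = 0.33
R2: hot=0.13, small=0.08; AND[min(a, b)] → w = 0.08
R3: moderate=0.46, overcast=0.15, hot=0.13; AND[min(a, b)] → w = 0.13
Rules with consequent 'weak': {R2, R3} → strengths 0.08, 0.13
Aggregate via t-conorm [max(a, b)]: 0.13

0.13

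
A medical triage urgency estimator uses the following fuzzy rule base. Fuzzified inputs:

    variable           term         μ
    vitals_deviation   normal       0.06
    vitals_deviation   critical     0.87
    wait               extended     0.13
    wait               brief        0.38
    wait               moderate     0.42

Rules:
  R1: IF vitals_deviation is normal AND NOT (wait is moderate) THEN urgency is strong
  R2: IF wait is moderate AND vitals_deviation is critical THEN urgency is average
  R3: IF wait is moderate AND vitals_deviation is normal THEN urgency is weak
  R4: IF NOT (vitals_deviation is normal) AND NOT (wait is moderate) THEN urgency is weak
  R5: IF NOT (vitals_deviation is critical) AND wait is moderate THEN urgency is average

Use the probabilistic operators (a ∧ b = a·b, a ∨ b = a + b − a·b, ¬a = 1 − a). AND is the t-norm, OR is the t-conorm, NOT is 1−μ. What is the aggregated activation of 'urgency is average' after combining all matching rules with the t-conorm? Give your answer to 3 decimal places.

0.400

R1: normal=0.06, ¬moderate=1−0.42=0.58; AND[a·b] → w = 0.0348
R2: moderate=0.42, critical=0.87; AND[a·b] → w = 0.3654
R3: moderate=0.42, normal=0.06; AND[a·b] → w = 0.0252
R4: ¬normal=1−0.06=0.94, ¬moderate=1−0.42=0.58; AND[a·b] → w = 0.5452
R5: ¬critical=1−0.87=0.13, moderate=0.42; AND[a·b] → w = 0.0546
Rules with consequent 'average': {R2, R5} → strengths 0.3654, 0.0546
Aggregate via t-conorm [a + b − a·b]: 0.4000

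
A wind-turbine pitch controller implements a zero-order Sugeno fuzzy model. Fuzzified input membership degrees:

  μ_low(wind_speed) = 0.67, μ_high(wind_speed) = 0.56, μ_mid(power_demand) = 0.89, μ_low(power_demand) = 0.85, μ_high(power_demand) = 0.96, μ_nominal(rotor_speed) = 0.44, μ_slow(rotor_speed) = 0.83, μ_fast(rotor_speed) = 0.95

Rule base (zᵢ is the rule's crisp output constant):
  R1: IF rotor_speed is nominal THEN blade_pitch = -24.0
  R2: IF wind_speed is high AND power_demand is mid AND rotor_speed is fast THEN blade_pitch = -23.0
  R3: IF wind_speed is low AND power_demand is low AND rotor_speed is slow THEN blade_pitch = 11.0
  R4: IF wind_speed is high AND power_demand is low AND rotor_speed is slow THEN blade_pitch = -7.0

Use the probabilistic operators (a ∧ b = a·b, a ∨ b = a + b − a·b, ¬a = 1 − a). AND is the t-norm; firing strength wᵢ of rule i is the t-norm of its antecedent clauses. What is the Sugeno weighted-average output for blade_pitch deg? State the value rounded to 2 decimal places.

-10.68

R1 (z=-24.0): nominal=0.44 → w = 0.4400
R2 (z=-23.0): high=0.56, mid=0.89, fast=0.95; AND[a·b] → w = 0.4735
R3 (z=11.0): low=0.67, low=0.85, slow=0.83; AND[a·b] → w = 0.4727
R4 (z=-7.0): high=0.56, low=0.85, slow=0.83; AND[a·b] → w = 0.3951
Weighted average = (0.4400·-24.0 + 0.4735·-23.0 + 0.4727·11.0 + 0.3951·-7.0) / (0.4400 + 0.4735 + 0.4727 + 0.3951)
  = -19.0161 / 1.7812 = -10.68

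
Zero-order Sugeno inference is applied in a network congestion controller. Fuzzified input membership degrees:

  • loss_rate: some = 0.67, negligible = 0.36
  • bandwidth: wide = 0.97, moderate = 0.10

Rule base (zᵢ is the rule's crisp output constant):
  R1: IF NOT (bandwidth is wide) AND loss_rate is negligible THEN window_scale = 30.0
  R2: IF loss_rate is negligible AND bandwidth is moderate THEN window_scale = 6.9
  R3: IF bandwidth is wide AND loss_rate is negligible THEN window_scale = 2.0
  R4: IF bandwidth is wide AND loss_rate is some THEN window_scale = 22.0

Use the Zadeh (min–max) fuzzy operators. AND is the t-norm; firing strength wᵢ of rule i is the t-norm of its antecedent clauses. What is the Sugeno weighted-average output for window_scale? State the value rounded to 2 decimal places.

14.70

R1 (z=30.0): ¬wide=1−0.97=0.03, negligible=0.36; AND[min(a, b)] → w = 0.03
R2 (z=6.9): negligible=0.36, moderate=0.10; AND[min(a, b)] → w = 0.10
R3 (z=2.0): wide=0.97, negligible=0.36; AND[min(a, b)] → w = 0.36
R4 (z=22.0): wide=0.97, some=0.67; AND[min(a, b)] → w = 0.67
Weighted average = (0.03·30.0 + 0.10·6.9 + 0.36·2.0 + 0.67·22.0) / (0.03 + 0.10 + 0.36 + 0.67)
  = 17.0500 / 1.1600 = 14.70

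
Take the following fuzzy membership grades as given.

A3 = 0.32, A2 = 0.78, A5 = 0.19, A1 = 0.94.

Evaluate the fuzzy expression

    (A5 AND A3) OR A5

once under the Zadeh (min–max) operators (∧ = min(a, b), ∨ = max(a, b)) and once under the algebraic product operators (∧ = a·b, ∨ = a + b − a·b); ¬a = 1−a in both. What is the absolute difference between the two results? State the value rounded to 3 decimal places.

Under Zadeh (min–max):
  A5 AND A3 = min(a, b) on (0.19, 0.32) = 0.19
  (A5 AND A3) OR A5 = max(a, b) on (0.19, 0.19) = 0.19
  → value = 0.1900
Under algebraic product:
  A5 AND A3 = a·b on (0.1900, 0.3200) = 0.0608
  (A5 AND A3) OR A5 = a + b − a·b on (0.0608, 0.1900) = 0.2392
  → value = 0.2392
|0.1900 − 0.2392| = 0.049

0.049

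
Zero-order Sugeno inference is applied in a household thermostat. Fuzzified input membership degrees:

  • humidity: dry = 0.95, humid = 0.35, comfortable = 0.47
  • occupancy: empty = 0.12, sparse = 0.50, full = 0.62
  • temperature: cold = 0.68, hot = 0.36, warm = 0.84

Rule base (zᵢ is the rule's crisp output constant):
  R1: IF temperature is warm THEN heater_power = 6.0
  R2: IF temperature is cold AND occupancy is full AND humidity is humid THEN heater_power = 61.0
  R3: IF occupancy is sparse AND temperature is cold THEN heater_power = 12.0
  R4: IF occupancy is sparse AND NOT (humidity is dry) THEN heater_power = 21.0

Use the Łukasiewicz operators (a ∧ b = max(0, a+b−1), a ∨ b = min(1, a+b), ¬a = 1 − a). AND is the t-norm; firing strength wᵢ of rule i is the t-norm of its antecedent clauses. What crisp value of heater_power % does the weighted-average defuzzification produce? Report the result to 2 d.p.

R1 (z=6.0): warm=0.84 → w = 0.84
R2 (z=61.0): cold=0.68, full=0.62, humid=0.35; AND[max(0, a+b−1)] → w = 0.00
R3 (z=12.0): sparse=0.50, cold=0.68; AND[max(0, a+b−1)] → w = 0.18
R4 (z=21.0): sparse=0.50, ¬dry=1−0.95=0.05; AND[max(0, a+b−1)] → w = 0.00
Weighted average = (0.84·6.0 + 0.00·61.0 + 0.18·12.0 + 0.00·21.0) / (0.84 + 0.00 + 0.18 + 0.00)
  = 7.2000 / 1.0200 = 7.06

7.06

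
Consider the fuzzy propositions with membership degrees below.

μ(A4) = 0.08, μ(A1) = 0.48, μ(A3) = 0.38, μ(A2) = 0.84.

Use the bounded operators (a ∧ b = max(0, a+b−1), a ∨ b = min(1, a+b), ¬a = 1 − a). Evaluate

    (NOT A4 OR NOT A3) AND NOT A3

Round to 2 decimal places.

NOT A4 = 1 − 0.08 = 0.92
NOT A3 = 1 − 0.38 = 0.62
NOT A4 OR NOT A3 = min(1, a+b) on (0.92, 0.62) = 1.00
NOT A3 = 1 − 0.38 = 0.62
(NOT A4 OR NOT A3) AND NOT A3 = max(0, a+b−1) on (1.00, 0.62) = 0.62

0.62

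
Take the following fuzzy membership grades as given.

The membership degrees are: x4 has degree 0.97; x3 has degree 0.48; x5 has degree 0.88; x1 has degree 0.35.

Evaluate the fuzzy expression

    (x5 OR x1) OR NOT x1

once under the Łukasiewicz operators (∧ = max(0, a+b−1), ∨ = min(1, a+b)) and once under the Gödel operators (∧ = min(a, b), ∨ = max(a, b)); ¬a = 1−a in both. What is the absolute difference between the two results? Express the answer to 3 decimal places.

0.120

Under Łukasiewicz:
  x5 OR x1 = min(1, a+b) on (0.88, 0.35) = 1.00
  NOT x1 = 1 − 0.35 = 0.65
  (x5 OR x1) OR NOT x1 = min(1, a+b) on (1.00, 0.65) = 1.00
  → value = 1.0000
Under Gödel:
  x5 OR x1 = max(a, b) on (0.88, 0.35) = 0.88
  NOT x1 = 1 − 0.35 = 0.65
  (x5 OR x1) OR NOT x1 = max(a, b) on (0.88, 0.65) = 0.88
  → value = 0.8800
|1.0000 − 0.8800| = 0.120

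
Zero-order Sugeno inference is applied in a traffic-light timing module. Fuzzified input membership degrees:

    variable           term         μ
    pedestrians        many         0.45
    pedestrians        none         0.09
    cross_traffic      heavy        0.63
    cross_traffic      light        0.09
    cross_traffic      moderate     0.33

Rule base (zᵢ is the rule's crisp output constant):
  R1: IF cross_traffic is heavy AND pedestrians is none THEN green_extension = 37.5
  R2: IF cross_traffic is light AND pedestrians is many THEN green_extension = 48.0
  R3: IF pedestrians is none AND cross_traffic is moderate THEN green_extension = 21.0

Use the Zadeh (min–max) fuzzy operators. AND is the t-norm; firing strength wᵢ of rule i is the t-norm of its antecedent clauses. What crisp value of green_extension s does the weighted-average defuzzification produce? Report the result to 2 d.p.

R1 (z=37.5): heavy=0.63, none=0.09; AND[min(a, b)] → w = 0.09
R2 (z=48.0): light=0.09, many=0.45; AND[min(a, b)] → w = 0.09
R3 (z=21.0): none=0.09, moderate=0.33; AND[min(a, b)] → w = 0.09
Weighted average = (0.09·37.5 + 0.09·48.0 + 0.09·21.0) / (0.09 + 0.09 + 0.09)
  = 9.5850 / 0.2700 = 35.50

35.50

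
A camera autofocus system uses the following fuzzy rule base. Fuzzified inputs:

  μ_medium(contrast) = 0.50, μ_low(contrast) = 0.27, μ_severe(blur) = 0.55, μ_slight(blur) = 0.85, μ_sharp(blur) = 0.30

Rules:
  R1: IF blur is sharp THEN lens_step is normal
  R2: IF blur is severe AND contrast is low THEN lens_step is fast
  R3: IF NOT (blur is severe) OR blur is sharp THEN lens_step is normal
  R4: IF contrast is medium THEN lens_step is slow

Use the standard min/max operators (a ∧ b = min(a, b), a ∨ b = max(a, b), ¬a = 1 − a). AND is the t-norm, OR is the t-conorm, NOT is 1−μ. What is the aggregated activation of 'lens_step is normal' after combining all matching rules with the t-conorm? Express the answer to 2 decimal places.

R1: sharp=0.30 → w = 0.30
R2: severe=0.55, low=0.27; AND[min(a, b)] → w = 0.27
R3: ¬severe=1−0.55=0.45, sharp=0.30; OR[max(a, b)] → w = 0.45
R4: medium=0.50 → w = 0.50
Rules with consequent 'normal': {R1, R3} → strengths 0.30, 0.45
Aggregate via t-conorm [max(a, b)]: 0.45

0.45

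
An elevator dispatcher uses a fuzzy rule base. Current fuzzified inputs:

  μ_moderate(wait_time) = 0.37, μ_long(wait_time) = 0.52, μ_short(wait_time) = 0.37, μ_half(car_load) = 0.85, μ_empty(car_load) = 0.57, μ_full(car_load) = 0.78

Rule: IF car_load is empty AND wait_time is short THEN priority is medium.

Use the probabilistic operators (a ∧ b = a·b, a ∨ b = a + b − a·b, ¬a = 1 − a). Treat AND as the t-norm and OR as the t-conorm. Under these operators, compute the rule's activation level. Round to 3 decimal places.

0.211

firing strength: empty=0.57, short=0.37; AND[a·b] → w = 0.2109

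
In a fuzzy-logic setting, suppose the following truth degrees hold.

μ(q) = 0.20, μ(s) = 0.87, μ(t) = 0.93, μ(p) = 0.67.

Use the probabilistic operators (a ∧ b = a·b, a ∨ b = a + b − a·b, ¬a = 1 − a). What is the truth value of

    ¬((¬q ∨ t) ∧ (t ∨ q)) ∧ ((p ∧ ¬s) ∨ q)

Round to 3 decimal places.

0.019

¬q = 1 − 0.2000 = 0.8000
¬q ∨ t = a + b − a·b on (0.8000, 0.9300) = 0.9860
t ∨ q = a + b − a·b on (0.9300, 0.2000) = 0.9440
(¬q ∨ t) ∧ (t ∨ q) = a·b on (0.9860, 0.9440) = 0.9308
¬((¬q ∨ t) ∧ (t ∨ q)) = 1 − 0.9308 = 0.0692
¬s = 1 − 0.8700 = 0.1300
p ∧ ¬s = a·b on (0.6700, 0.1300) = 0.0871
(p ∧ ¬s) ∨ q = a + b − a·b on (0.0871, 0.2000) = 0.2697
¬((¬q ∨ t) ∧ (t ∨ q)) ∧ ((p ∧ ¬s) ∨ q) = a·b on (0.0692, 0.2697) = 0.0187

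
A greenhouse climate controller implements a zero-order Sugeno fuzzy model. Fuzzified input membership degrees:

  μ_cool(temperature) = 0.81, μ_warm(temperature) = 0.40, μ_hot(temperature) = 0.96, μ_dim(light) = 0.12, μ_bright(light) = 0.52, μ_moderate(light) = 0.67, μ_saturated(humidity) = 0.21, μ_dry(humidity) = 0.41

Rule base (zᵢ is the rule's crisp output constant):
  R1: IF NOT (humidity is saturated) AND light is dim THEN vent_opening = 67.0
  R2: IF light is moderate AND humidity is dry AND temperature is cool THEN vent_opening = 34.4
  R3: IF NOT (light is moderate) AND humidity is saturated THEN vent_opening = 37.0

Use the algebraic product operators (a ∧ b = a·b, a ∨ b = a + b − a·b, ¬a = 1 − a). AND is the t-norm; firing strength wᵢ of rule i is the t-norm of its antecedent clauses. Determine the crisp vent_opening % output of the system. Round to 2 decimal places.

42.86

R1 (z=67.0): ¬saturated=1−0.21=0.79, dim=0.12; AND[a·b] → w = 0.0948
R2 (z=34.4): moderate=0.67, dry=0.41, cool=0.81; AND[a·b] → w = 0.2225
R3 (z=37.0): ¬moderate=1−0.67=0.33, saturated=0.21; AND[a·b] → w = 0.0693
Weighted average = (0.0948·67.0 + 0.2225·34.4 + 0.0693·37.0) / (0.0948 + 0.2225 + 0.0693)
  = 16.5699 / 0.3866 = 42.86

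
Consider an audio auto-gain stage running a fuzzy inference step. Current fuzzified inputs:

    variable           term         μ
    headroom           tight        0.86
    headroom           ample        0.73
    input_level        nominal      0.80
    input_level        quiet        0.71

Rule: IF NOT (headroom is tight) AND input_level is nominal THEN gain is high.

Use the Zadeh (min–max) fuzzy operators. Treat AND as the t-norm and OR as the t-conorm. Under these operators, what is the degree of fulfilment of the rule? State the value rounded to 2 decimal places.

firing strength: ¬tight=1−0.86=0.14, nominal=0.80; AND[min(a, b)] → w = 0.14

0.14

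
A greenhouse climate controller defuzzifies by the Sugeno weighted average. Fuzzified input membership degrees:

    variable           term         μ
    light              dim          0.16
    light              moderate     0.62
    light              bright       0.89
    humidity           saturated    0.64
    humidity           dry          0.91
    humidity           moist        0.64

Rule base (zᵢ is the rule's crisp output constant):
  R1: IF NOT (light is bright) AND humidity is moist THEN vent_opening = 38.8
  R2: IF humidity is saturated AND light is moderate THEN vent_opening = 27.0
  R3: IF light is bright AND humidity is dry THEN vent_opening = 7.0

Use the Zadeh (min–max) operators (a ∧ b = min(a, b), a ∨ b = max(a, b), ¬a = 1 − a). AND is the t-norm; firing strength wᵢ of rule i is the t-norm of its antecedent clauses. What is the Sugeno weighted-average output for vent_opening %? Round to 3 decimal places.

16.814

R1 (z=38.8): ¬bright=1−0.89=0.11, moist=0.64; AND[min(a, b)] → w = 0.11
R2 (z=27.0): saturated=0.64, moderate=0.62; AND[min(a, b)] → w = 0.62
R3 (z=7.0): bright=0.89, dry=0.91; AND[min(a, b)] → w = 0.89
Weighted average = (0.11·38.8 + 0.62·27.0 + 0.89·7.0) / (0.11 + 0.62 + 0.89)
  = 27.2380 / 1.6200 = 16.814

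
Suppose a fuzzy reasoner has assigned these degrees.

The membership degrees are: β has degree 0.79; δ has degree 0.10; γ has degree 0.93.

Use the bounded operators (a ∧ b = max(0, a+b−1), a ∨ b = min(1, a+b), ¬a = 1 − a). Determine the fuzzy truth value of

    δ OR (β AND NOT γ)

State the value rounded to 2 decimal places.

0.10

NOT γ = 1 − 0.93 = 0.07
β AND NOT γ = max(0, a+b−1) on (0.79, 0.07) = 0.00
δ OR (β AND NOT γ) = min(1, a+b) on (0.10, 0.00) = 0.10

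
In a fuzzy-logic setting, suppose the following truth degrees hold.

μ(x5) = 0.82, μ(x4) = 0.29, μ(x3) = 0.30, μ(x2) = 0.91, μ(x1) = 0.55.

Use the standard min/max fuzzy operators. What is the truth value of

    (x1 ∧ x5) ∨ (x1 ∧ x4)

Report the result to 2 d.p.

x1 ∧ x5 = min(a, b) on (0.55, 0.82) = 0.55
x1 ∧ x4 = min(a, b) on (0.55, 0.29) = 0.29
(x1 ∧ x5) ∨ (x1 ∧ x4) = max(a, b) on (0.55, 0.29) = 0.55

0.55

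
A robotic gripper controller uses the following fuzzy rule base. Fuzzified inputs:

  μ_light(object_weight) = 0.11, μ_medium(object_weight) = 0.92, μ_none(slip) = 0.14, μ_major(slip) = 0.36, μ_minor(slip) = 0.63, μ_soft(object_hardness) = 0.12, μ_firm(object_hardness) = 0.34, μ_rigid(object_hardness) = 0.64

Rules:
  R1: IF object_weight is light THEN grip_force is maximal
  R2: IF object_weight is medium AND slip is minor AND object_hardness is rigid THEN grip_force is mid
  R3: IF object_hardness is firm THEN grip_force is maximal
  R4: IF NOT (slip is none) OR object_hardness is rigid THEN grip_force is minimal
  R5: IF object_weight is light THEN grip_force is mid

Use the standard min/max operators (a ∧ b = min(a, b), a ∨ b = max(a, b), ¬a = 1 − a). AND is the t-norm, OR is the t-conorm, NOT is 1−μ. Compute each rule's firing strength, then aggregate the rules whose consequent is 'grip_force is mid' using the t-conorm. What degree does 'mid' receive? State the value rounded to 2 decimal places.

0.63

R1: light=0.11 → w = 0.11
R2: medium=0.92, minor=0.63, rigid=0.64; AND[min(a, b)] → w = 0.63
R3: firm=0.34 → w = 0.34
R4: ¬none=1−0.14=0.86, rigid=0.64; OR[max(a, b)] → w = 0.86
R5: light=0.11 → w = 0.11
Rules with consequent 'mid': {R2, R5} → strengths 0.63, 0.11
Aggregate via t-conorm [max(a, b)]: 0.63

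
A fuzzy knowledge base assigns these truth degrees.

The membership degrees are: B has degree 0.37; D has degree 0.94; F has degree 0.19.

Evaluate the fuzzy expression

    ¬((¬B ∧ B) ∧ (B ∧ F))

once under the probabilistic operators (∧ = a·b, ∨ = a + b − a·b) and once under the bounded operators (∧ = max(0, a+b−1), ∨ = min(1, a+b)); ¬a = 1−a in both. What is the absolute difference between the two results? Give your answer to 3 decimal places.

Under probabilistic:
  ¬B = 1 − 0.3700 = 0.6300
  ¬B ∧ B = a·b on (0.6300, 0.3700) = 0.2331
  B ∧ F = a·b on (0.3700, 0.1900) = 0.0703
  (¬B ∧ B) ∧ (B ∧ F) = a·b on (0.2331, 0.0703) = 0.0164
  ¬((¬B ∧ B) ∧ (B ∧ F)) = 1 − 0.0164 = 0.9836
  → value = 0.9836
Under bounded:
  ¬B = 1 − 0.37 = 0.63
  ¬B ∧ B = max(0, a+b−1) on (0.63, 0.37) = 0.00
  B ∧ F = max(0, a+b−1) on (0.37, 0.19) = 0.00
  (¬B ∧ B) ∧ (B ∧ F) = max(0, a+b−1) on (0.00, 0.00) = 0.00
  ¬((¬B ∧ B) ∧ (B ∧ F)) = 1 − 0.00 = 1.00
  → value = 1.0000
|0.9836 − 1.0000| = 0.016

0.016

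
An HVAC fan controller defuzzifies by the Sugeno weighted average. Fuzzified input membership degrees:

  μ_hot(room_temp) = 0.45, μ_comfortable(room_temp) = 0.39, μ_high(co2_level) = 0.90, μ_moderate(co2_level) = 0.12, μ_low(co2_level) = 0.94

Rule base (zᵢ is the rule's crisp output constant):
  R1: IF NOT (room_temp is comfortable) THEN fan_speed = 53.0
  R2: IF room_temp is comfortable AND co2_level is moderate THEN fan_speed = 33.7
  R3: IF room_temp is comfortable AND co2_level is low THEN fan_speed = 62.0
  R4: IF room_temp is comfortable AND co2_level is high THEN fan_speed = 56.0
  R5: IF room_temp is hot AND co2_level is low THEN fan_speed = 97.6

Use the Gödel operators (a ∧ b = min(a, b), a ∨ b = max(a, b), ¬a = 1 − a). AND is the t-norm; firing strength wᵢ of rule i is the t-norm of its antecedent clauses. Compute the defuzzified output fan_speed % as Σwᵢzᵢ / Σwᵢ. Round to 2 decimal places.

64.45

R1 (z=53.0): ¬comfortable=1−0.39=0.61 → w = 0.61
R2 (z=33.7): comfortable=0.39, moderate=0.12; AND[min(a, b)] → w = 0.12
R3 (z=62.0): comfortable=0.39, low=0.94; AND[min(a, b)] → w = 0.39
R4 (z=56.0): comfortable=0.39, high=0.90; AND[min(a, b)] → w = 0.39
R5 (z=97.6): hot=0.45, low=0.94; AND[min(a, b)] → w = 0.45
Weighted average = (0.61·53.0 + 0.12·33.7 + 0.39·62.0 + 0.39·56.0 + 0.45·97.6) / (0.61 + 0.12 + 0.39 + 0.39 + 0.45)
  = 126.3140 / 1.9600 = 64.45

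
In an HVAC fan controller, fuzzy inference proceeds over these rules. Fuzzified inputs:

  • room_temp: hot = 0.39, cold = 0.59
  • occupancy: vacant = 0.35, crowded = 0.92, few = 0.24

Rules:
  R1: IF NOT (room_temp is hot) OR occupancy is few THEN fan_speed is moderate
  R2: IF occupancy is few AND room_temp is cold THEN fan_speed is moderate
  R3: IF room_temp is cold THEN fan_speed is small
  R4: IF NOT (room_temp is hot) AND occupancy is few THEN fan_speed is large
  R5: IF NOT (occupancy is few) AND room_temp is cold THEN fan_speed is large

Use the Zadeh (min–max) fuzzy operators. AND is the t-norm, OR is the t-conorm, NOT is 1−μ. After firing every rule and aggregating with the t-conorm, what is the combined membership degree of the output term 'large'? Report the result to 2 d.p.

R1: ¬hot=1−0.39=0.61, few=0.24; OR[max(a, b)] → w = 0.61
R2: few=0.24, cold=0.59; AND[min(a, b)] → w = 0.24
R3: cold=0.59 → w = 0.59
R4: ¬hot=1−0.39=0.61, few=0.24; AND[min(a, b)] → w = 0.24
R5: ¬few=1−0.24=0.76, cold=0.59; AND[min(a, b)] → w = 0.59
Rules with consequent 'large': {R4, R5} → strengths 0.24, 0.59
Aggregate via t-conorm [max(a, b)]: 0.59

0.59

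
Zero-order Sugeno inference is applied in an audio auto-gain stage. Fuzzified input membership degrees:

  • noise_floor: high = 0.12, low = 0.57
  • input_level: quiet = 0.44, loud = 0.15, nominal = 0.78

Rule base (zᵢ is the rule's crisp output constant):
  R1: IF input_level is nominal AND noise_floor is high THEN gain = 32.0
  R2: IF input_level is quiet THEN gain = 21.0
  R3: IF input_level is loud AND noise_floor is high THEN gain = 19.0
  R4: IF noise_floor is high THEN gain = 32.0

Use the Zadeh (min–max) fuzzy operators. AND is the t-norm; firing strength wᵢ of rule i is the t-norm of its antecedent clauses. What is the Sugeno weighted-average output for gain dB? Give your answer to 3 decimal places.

R1 (z=32.0): nominal=0.78, high=0.12; AND[min(a, b)] → w = 0.12
R2 (z=21.0): quiet=0.44 → w = 0.44
R3 (z=19.0): loud=0.15, high=0.12; AND[min(a, b)] → w = 0.12
R4 (z=32.0): high=0.12 → w = 0.12
Weighted average = (0.12·32.0 + 0.44·21.0 + 0.12·19.0 + 0.12·32.0) / (0.12 + 0.44 + 0.12 + 0.12)
  = 19.2000 / 0.8000 = 24.000

24.000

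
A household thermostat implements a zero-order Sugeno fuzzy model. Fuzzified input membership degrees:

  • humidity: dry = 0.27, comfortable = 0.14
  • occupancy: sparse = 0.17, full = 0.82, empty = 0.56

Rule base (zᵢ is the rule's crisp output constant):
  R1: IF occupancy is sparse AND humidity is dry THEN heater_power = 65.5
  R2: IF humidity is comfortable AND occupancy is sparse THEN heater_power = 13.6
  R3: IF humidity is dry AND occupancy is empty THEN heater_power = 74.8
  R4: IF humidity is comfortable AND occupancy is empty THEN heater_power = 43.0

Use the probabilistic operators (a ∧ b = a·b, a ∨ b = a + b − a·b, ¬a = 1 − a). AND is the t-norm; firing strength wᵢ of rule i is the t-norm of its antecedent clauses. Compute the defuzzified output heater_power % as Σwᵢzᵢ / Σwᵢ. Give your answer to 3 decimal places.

R1 (z=65.5): sparse=0.17, dry=0.27; AND[a·b] → w = 0.0459
R2 (z=13.6): comfortable=0.14, sparse=0.17; AND[a·b] → w = 0.0238
R3 (z=74.8): dry=0.27, empty=0.56; AND[a·b] → w = 0.1512
R4 (z=43.0): comfortable=0.14, empty=0.56; AND[a·b] → w = 0.0784
Weighted average = (0.0459·65.5 + 0.0238·13.6 + 0.1512·74.8 + 0.0784·43.0) / (0.0459 + 0.0238 + 0.1512 + 0.0784)
  = 18.0111 / 0.2993 = 60.177

60.177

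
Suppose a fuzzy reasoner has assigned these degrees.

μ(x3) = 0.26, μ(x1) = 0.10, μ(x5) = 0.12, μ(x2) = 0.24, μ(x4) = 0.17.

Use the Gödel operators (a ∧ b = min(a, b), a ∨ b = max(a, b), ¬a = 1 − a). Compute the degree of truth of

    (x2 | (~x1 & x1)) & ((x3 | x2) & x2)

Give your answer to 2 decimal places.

~x1 = 1 − 0.10 = 0.90
~x1 & x1 = min(a, b) on (0.90, 0.10) = 0.10
x2 | (~x1 & x1) = max(a, b) on (0.24, 0.10) = 0.24
x3 | x2 = max(a, b) on (0.26, 0.24) = 0.26
(x3 | x2) & x2 = min(a, b) on (0.26, 0.24) = 0.24
(x2 | (~x1 & x1)) & ((x3 | x2) & x2) = min(a, b) on (0.24, 0.24) = 0.24

0.24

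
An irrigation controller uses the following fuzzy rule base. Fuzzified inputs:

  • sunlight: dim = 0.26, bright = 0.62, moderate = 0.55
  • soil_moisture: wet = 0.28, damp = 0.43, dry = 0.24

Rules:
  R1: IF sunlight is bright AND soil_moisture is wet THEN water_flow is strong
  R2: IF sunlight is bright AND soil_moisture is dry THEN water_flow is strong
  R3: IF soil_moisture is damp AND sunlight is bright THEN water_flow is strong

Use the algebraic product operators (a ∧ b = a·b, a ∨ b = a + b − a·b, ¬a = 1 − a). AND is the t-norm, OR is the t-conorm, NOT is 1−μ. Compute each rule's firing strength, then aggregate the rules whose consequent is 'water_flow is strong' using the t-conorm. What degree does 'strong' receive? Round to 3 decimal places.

R1: bright=0.62, wet=0.28; AND[a·b] → w = 0.1736
R2: bright=0.62, dry=0.24; AND[a·b] → w = 0.1488
R3: damp=0.43, bright=0.62; AND[a·b] → w = 0.2666
Rules with consequent 'strong': {R1, R2, R3} → strengths 0.1736, 0.1488, 0.2666
Aggregate via t-conorm [a + b − a·b]: 0.4841

0.484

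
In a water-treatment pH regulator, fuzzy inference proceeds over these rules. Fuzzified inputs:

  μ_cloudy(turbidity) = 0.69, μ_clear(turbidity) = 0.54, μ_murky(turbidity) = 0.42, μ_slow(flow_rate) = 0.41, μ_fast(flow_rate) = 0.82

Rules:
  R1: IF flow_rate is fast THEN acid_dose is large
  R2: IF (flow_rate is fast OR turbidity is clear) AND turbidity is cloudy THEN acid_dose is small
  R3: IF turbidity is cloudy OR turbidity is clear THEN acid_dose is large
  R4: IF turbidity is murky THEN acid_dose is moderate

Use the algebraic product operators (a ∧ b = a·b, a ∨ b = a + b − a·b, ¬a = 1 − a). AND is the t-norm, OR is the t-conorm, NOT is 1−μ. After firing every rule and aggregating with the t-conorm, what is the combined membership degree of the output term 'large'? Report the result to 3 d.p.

0.974

R1: fast=0.82 → w = 0.8200
R2: (fast=0.82 OR clear=0.54) = 0.9172; AND[a·b] with cloudy=0.69 → w = 0.6329
R3: cloudy=0.69, clear=0.54; OR[a + b − a·b] → w = 0.8574
R4: murky=0.42 → w = 0.4200
Rules with consequent 'large': {R1, R3} → strengths 0.8200, 0.8574
Aggregate via t-conorm [a + b − a·b]: 0.9743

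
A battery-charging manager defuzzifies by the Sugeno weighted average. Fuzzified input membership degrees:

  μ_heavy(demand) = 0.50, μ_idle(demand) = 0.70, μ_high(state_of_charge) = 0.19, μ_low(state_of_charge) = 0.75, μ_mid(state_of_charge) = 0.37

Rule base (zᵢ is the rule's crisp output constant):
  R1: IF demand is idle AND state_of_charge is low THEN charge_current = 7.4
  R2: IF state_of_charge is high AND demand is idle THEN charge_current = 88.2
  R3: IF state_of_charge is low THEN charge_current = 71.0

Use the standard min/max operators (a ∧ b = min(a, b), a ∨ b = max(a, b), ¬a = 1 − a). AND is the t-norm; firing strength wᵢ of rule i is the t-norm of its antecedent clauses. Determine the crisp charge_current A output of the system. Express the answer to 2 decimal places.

R1 (z=7.4): idle=0.70, low=0.75; AND[min(a, b)] → w = 0.70
R2 (z=88.2): high=0.19, idle=0.70; AND[min(a, b)] → w = 0.19
R3 (z=71.0): low=0.75 → w = 0.75
Weighted average = (0.70·7.4 + 0.19·88.2 + 0.75·71.0) / (0.70 + 0.19 + 0.75)
  = 75.1880 / 1.6400 = 45.85

45.85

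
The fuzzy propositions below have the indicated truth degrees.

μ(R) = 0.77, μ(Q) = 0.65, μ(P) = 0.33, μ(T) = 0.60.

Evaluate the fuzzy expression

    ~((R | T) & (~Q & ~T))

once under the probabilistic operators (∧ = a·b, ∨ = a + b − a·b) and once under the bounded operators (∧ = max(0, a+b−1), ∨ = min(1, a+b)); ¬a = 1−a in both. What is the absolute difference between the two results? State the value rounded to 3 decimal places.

Under probabilistic:
  R | T = a + b − a·b on (0.7700, 0.6000) = 0.9080
  ~Q = 1 − 0.6500 = 0.3500
  ~T = 1 − 0.6000 = 0.4000
  ~Q & ~T = a·b on (0.3500, 0.4000) = 0.1400
  (R | T) & (~Q & ~T) = a·b on (0.9080, 0.1400) = 0.1271
  ~((R | T) & (~Q & ~T)) = 1 − 0.1271 = 0.8729
  → value = 0.8729
Under bounded:
  R | T = min(1, a+b) on (0.77, 0.60) = 1.00
  ~Q = 1 − 0.65 = 0.35
  ~T = 1 − 0.60 = 0.40
  ~Q & ~T = max(0, a+b−1) on (0.35, 0.40) = 0.00
  (R | T) & (~Q & ~T) = max(0, a+b−1) on (1.00, 0.00) = 0.00
  ~((R | T) & (~Q & ~T)) = 1 − 0.00 = 1.00
  → value = 1.0000
|0.8729 − 1.0000| = 0.127

0.127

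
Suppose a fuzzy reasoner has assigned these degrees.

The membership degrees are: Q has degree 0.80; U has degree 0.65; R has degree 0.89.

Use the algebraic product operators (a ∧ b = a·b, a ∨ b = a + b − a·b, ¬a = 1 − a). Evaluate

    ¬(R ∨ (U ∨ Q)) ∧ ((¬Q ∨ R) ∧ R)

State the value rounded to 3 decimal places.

U ∨ Q = a + b − a·b on (0.6500, 0.8000) = 0.9300
R ∨ (U ∨ Q) = a + b − a·b on (0.8900, 0.9300) = 0.9923
¬(R ∨ (U ∨ Q)) = 1 − 0.9923 = 0.0077
¬Q = 1 − 0.8000 = 0.2000
¬Q ∨ R = a + b − a·b on (0.2000, 0.8900) = 0.9120
(¬Q ∨ R) ∧ R = a·b on (0.9120, 0.8900) = 0.8117
¬(R ∨ (U ∨ Q)) ∧ ((¬Q ∨ R) ∧ R) = a·b on (0.0077, 0.8117) = 0.0062

0.006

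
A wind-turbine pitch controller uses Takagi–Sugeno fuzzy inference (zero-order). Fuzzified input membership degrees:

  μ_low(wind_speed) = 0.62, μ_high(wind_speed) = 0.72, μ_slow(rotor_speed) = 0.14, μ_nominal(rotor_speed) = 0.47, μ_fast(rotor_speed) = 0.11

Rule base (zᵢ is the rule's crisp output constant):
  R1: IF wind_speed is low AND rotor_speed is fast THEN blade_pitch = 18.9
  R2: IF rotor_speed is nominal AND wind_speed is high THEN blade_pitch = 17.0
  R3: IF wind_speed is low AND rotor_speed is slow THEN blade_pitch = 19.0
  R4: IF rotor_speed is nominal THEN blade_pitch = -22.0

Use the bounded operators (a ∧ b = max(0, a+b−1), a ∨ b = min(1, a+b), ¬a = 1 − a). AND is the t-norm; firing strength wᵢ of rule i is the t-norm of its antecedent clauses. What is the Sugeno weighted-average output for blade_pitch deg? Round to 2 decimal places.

R1 (z=18.9): low=0.62, fast=0.11; AND[max(0, a+b−1)] → w = 0.00
R2 (z=17.0): nominal=0.47, high=0.72; AND[max(0, a+b−1)] → w = 0.19
R3 (z=19.0): low=0.62, slow=0.14; AND[max(0, a+b−1)] → w = 0.00
R4 (z=-22.0): nominal=0.47 → w = 0.47
Weighted average = (0.00·18.9 + 0.19·17.0 + 0.00·19.0 + 0.47·-22.0) / (0.00 + 0.19 + 0.00 + 0.47)
  = -7.1100 / 0.6600 = -10.77

-10.77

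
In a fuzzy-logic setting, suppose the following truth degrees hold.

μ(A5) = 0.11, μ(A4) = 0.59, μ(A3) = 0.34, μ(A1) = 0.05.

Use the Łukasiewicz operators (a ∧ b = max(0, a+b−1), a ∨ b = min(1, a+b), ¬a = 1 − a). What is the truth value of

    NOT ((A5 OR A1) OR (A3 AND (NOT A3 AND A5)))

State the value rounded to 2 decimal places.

0.84

A5 OR A1 = min(1, a+b) on (0.11, 0.05) = 0.16
NOT A3 = 1 − 0.34 = 0.66
NOT A3 AND A5 = max(0, a+b−1) on (0.66, 0.11) = 0.00
A3 AND (NOT A3 AND A5) = max(0, a+b−1) on (0.34, 0.00) = 0.00
(A5 OR A1) OR (A3 AND (NOT A3 AND A5)) = min(1, a+b) on (0.16, 0.00) = 0.16
NOT ((A5 OR A1) OR (A3 AND (NOT A3 AND A5))) = 1 − 0.16 = 0.84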